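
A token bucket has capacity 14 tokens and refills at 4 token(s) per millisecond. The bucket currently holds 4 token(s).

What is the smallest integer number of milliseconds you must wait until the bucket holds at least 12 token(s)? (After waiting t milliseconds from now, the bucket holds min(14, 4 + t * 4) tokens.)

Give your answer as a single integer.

Need 4 + t * 4 >= 12, so t >= 8/4.
Smallest integer t = ceil(8/4) = 2.

Answer: 2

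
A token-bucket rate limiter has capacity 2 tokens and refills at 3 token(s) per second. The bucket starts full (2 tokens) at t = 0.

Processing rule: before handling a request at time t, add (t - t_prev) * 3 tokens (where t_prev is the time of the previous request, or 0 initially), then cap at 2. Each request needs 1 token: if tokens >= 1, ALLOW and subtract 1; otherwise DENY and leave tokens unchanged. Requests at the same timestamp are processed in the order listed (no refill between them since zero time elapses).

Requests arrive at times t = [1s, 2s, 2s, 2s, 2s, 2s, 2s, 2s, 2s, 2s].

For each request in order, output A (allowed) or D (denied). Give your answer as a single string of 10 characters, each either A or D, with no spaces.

Simulating step by step:
  req#1 t=1s: ALLOW
  req#2 t=2s: ALLOW
  req#3 t=2s: ALLOW
  req#4 t=2s: DENY
  req#5 t=2s: DENY
  req#6 t=2s: DENY
  req#7 t=2s: DENY
  req#8 t=2s: DENY
  req#9 t=2s: DENY
  req#10 t=2s: DENY

Answer: AAADDDDDDD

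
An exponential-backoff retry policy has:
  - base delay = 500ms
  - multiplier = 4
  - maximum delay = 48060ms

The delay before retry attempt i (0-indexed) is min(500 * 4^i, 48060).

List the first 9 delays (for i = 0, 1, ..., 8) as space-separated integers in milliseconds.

Answer: 500 2000 8000 32000 48060 48060 48060 48060 48060

Derivation:
Computing each delay:
  i=0: min(500*4^0, 48060) = 500
  i=1: min(500*4^1, 48060) = 2000
  i=2: min(500*4^2, 48060) = 8000
  i=3: min(500*4^3, 48060) = 32000
  i=4: min(500*4^4, 48060) = 48060
  i=5: min(500*4^5, 48060) = 48060
  i=6: min(500*4^6, 48060) = 48060
  i=7: min(500*4^7, 48060) = 48060
  i=8: min(500*4^8, 48060) = 48060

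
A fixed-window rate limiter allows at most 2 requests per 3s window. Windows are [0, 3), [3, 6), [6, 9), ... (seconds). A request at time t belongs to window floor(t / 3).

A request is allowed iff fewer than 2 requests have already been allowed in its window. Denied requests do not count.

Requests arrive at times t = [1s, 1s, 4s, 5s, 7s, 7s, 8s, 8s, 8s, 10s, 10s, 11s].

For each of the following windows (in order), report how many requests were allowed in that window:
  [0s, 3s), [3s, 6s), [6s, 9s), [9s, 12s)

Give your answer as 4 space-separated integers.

Answer: 2 2 2 2

Derivation:
Processing requests:
  req#1 t=1s (window 0): ALLOW
  req#2 t=1s (window 0): ALLOW
  req#3 t=4s (window 1): ALLOW
  req#4 t=5s (window 1): ALLOW
  req#5 t=7s (window 2): ALLOW
  req#6 t=7s (window 2): ALLOW
  req#7 t=8s (window 2): DENY
  req#8 t=8s (window 2): DENY
  req#9 t=8s (window 2): DENY
  req#10 t=10s (window 3): ALLOW
  req#11 t=10s (window 3): ALLOW
  req#12 t=11s (window 3): DENY

Allowed counts by window: 2 2 2 2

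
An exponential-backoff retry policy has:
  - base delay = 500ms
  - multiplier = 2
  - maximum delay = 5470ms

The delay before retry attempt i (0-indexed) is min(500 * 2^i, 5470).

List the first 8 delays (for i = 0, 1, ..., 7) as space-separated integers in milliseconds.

Answer: 500 1000 2000 4000 5470 5470 5470 5470

Derivation:
Computing each delay:
  i=0: min(500*2^0, 5470) = 500
  i=1: min(500*2^1, 5470) = 1000
  i=2: min(500*2^2, 5470) = 2000
  i=3: min(500*2^3, 5470) = 4000
  i=4: min(500*2^4, 5470) = 5470
  i=5: min(500*2^5, 5470) = 5470
  i=6: min(500*2^6, 5470) = 5470
  i=7: min(500*2^7, 5470) = 5470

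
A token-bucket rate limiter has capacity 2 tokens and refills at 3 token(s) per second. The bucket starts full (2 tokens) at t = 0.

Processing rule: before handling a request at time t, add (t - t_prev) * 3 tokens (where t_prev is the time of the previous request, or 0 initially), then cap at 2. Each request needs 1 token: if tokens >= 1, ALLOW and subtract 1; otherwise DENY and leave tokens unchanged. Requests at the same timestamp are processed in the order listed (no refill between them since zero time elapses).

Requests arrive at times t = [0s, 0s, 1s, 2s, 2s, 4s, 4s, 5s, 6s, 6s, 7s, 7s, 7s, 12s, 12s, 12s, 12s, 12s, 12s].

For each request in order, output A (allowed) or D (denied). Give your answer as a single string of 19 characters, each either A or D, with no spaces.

Answer: AAAAAAAAAAAADAADDDD

Derivation:
Simulating step by step:
  req#1 t=0s: ALLOW
  req#2 t=0s: ALLOW
  req#3 t=1s: ALLOW
  req#4 t=2s: ALLOW
  req#5 t=2s: ALLOW
  req#6 t=4s: ALLOW
  req#7 t=4s: ALLOW
  req#8 t=5s: ALLOW
  req#9 t=6s: ALLOW
  req#10 t=6s: ALLOW
  req#11 t=7s: ALLOW
  req#12 t=7s: ALLOW
  req#13 t=7s: DENY
  req#14 t=12s: ALLOW
  req#15 t=12s: ALLOW
  req#16 t=12s: DENY
  req#17 t=12s: DENY
  req#18 t=12s: DENY
  req#19 t=12s: DENY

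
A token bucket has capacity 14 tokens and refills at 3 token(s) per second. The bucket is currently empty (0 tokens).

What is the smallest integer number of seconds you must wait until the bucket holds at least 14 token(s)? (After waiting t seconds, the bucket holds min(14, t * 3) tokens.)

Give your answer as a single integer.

Need t * 3 >= 14, so t >= 14/3.
Smallest integer t = ceil(14/3) = 5.

Answer: 5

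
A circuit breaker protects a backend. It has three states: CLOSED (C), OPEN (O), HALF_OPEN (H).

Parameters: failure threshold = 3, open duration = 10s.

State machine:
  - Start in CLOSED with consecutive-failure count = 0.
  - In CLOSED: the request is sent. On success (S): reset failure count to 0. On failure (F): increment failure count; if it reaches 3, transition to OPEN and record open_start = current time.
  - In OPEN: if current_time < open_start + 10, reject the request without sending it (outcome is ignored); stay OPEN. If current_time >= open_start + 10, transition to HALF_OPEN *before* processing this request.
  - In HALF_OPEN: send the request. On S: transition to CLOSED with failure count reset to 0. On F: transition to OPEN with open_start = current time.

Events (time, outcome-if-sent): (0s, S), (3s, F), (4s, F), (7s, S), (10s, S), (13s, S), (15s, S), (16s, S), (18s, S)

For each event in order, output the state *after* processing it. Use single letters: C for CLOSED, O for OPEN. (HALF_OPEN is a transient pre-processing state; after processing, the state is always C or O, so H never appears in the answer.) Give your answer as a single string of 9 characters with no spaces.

Answer: CCCCCCCCC

Derivation:
State after each event:
  event#1 t=0s outcome=S: state=CLOSED
  event#2 t=3s outcome=F: state=CLOSED
  event#3 t=4s outcome=F: state=CLOSED
  event#4 t=7s outcome=S: state=CLOSED
  event#5 t=10s outcome=S: state=CLOSED
  event#6 t=13s outcome=S: state=CLOSED
  event#7 t=15s outcome=S: state=CLOSED
  event#8 t=16s outcome=S: state=CLOSED
  event#9 t=18s outcome=S: state=CLOSED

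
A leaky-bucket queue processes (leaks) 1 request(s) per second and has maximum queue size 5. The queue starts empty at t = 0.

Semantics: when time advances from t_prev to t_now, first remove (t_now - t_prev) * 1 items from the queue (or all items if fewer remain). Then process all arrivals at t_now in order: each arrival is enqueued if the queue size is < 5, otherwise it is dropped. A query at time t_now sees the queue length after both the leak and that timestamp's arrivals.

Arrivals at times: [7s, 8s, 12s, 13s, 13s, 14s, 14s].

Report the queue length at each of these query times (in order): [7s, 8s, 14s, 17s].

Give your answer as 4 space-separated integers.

Queue lengths at query times:
  query t=7s: backlog = 1
  query t=8s: backlog = 1
  query t=14s: backlog = 3
  query t=17s: backlog = 0

Answer: 1 1 3 0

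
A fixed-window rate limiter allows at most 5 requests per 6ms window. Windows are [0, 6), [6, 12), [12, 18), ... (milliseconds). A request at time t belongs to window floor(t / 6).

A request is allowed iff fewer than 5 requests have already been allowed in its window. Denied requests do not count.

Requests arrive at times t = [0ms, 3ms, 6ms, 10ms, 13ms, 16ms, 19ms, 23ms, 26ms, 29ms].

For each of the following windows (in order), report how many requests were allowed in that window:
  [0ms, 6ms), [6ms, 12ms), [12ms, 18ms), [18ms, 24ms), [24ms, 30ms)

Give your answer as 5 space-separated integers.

Answer: 2 2 2 2 2

Derivation:
Processing requests:
  req#1 t=0ms (window 0): ALLOW
  req#2 t=3ms (window 0): ALLOW
  req#3 t=6ms (window 1): ALLOW
  req#4 t=10ms (window 1): ALLOW
  req#5 t=13ms (window 2): ALLOW
  req#6 t=16ms (window 2): ALLOW
  req#7 t=19ms (window 3): ALLOW
  req#8 t=23ms (window 3): ALLOW
  req#9 t=26ms (window 4): ALLOW
  req#10 t=29ms (window 4): ALLOW

Allowed counts by window: 2 2 2 2 2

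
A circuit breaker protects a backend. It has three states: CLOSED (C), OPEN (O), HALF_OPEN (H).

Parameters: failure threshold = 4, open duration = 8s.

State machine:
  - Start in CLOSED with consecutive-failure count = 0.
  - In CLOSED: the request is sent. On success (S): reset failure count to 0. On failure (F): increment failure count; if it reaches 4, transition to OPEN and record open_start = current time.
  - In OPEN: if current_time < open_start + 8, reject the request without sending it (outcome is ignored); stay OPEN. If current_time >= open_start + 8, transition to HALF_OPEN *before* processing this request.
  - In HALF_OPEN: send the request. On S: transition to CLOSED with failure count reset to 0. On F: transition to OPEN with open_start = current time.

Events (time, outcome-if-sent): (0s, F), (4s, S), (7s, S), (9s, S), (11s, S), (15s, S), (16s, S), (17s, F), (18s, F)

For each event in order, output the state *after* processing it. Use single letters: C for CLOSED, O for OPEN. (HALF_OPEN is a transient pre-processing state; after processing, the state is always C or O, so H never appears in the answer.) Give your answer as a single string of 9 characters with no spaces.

Answer: CCCCCCCCC

Derivation:
State after each event:
  event#1 t=0s outcome=F: state=CLOSED
  event#2 t=4s outcome=S: state=CLOSED
  event#3 t=7s outcome=S: state=CLOSED
  event#4 t=9s outcome=S: state=CLOSED
  event#5 t=11s outcome=S: state=CLOSED
  event#6 t=15s outcome=S: state=CLOSED
  event#7 t=16s outcome=S: state=CLOSED
  event#8 t=17s outcome=F: state=CLOSED
  event#9 t=18s outcome=F: state=CLOSED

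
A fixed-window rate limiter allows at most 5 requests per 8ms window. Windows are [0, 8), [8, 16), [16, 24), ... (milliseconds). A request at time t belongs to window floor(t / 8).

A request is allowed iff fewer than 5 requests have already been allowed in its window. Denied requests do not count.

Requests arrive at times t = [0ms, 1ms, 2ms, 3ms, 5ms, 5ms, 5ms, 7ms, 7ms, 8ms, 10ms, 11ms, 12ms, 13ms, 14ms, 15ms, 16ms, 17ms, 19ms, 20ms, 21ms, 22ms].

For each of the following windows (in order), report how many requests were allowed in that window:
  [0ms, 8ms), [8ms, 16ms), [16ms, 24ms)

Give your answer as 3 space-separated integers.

Answer: 5 5 5

Derivation:
Processing requests:
  req#1 t=0ms (window 0): ALLOW
  req#2 t=1ms (window 0): ALLOW
  req#3 t=2ms (window 0): ALLOW
  req#4 t=3ms (window 0): ALLOW
  req#5 t=5ms (window 0): ALLOW
  req#6 t=5ms (window 0): DENY
  req#7 t=5ms (window 0): DENY
  req#8 t=7ms (window 0): DENY
  req#9 t=7ms (window 0): DENY
  req#10 t=8ms (window 1): ALLOW
  req#11 t=10ms (window 1): ALLOW
  req#12 t=11ms (window 1): ALLOW
  req#13 t=12ms (window 1): ALLOW
  req#14 t=13ms (window 1): ALLOW
  req#15 t=14ms (window 1): DENY
  req#16 t=15ms (window 1): DENY
  req#17 t=16ms (window 2): ALLOW
  req#18 t=17ms (window 2): ALLOW
  req#19 t=19ms (window 2): ALLOW
  req#20 t=20ms (window 2): ALLOW
  req#21 t=21ms (window 2): ALLOW
  req#22 t=22ms (window 2): DENY

Allowed counts by window: 5 5 5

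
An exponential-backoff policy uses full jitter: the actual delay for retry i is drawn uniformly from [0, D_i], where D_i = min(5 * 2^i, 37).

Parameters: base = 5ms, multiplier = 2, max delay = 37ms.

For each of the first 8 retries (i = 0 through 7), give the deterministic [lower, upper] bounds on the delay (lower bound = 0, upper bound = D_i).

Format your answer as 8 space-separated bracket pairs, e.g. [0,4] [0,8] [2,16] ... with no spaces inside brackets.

Computing bounds per retry:
  i=0: D_i=min(5*2^0,37)=5, bounds=[0,5]
  i=1: D_i=min(5*2^1,37)=10, bounds=[0,10]
  i=2: D_i=min(5*2^2,37)=20, bounds=[0,20]
  i=3: D_i=min(5*2^3,37)=37, bounds=[0,37]
  i=4: D_i=min(5*2^4,37)=37, bounds=[0,37]
  i=5: D_i=min(5*2^5,37)=37, bounds=[0,37]
  i=6: D_i=min(5*2^6,37)=37, bounds=[0,37]
  i=7: D_i=min(5*2^7,37)=37, bounds=[0,37]

Answer: [0,5] [0,10] [0,20] [0,37] [0,37] [0,37] [0,37] [0,37]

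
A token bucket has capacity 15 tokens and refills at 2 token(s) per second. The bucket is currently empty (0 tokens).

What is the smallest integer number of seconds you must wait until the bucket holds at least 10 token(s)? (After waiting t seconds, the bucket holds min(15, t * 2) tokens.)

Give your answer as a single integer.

Answer: 5

Derivation:
Need t * 2 >= 10, so t >= 10/2.
Smallest integer t = ceil(10/2) = 5.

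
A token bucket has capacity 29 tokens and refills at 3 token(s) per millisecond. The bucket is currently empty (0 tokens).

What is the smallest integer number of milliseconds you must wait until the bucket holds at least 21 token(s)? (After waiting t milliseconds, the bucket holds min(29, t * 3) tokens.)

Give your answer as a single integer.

Answer: 7

Derivation:
Need t * 3 >= 21, so t >= 21/3.
Smallest integer t = ceil(21/3) = 7.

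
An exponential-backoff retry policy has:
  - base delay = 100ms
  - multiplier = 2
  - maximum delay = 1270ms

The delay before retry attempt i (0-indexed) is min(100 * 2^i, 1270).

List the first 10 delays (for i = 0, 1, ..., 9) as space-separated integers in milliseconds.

Answer: 100 200 400 800 1270 1270 1270 1270 1270 1270

Derivation:
Computing each delay:
  i=0: min(100*2^0, 1270) = 100
  i=1: min(100*2^1, 1270) = 200
  i=2: min(100*2^2, 1270) = 400
  i=3: min(100*2^3, 1270) = 800
  i=4: min(100*2^4, 1270) = 1270
  i=5: min(100*2^5, 1270) = 1270
  i=6: min(100*2^6, 1270) = 1270
  i=7: min(100*2^7, 1270) = 1270
  i=8: min(100*2^8, 1270) = 1270
  i=9: min(100*2^9, 1270) = 1270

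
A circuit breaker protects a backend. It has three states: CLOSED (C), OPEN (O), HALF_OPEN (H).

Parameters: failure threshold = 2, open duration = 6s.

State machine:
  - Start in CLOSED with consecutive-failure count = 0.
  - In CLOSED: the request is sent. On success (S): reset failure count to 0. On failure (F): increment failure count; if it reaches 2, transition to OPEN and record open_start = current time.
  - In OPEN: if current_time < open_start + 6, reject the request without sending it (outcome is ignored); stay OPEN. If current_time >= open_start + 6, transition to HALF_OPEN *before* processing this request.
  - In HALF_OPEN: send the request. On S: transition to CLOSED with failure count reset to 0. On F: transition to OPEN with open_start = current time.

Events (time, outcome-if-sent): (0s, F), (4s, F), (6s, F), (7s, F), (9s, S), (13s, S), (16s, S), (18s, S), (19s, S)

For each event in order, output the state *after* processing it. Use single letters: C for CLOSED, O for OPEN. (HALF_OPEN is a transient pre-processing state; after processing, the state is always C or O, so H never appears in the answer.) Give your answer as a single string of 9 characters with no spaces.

Answer: COOOOCCCC

Derivation:
State after each event:
  event#1 t=0s outcome=F: state=CLOSED
  event#2 t=4s outcome=F: state=OPEN
  event#3 t=6s outcome=F: state=OPEN
  event#4 t=7s outcome=F: state=OPEN
  event#5 t=9s outcome=S: state=OPEN
  event#6 t=13s outcome=S: state=CLOSED
  event#7 t=16s outcome=S: state=CLOSED
  event#8 t=18s outcome=S: state=CLOSED
  event#9 t=19s outcome=S: state=CLOSED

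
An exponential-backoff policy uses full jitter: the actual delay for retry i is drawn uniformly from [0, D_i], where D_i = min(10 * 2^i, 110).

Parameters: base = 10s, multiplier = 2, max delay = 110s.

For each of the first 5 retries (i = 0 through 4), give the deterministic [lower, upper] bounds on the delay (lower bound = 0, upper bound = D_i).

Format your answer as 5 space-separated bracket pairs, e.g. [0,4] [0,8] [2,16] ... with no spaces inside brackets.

Computing bounds per retry:
  i=0: D_i=min(10*2^0,110)=10, bounds=[0,10]
  i=1: D_i=min(10*2^1,110)=20, bounds=[0,20]
  i=2: D_i=min(10*2^2,110)=40, bounds=[0,40]
  i=3: D_i=min(10*2^3,110)=80, bounds=[0,80]
  i=4: D_i=min(10*2^4,110)=110, bounds=[0,110]

Answer: [0,10] [0,20] [0,40] [0,80] [0,110]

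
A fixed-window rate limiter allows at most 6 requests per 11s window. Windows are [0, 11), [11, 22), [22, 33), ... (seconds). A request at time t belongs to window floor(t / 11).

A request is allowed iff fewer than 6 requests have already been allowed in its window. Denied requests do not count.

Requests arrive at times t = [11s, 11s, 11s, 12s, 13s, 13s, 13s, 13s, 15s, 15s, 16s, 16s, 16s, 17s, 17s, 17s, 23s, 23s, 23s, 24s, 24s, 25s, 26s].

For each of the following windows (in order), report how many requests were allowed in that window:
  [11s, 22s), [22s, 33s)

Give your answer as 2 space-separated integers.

Processing requests:
  req#1 t=11s (window 1): ALLOW
  req#2 t=11s (window 1): ALLOW
  req#3 t=11s (window 1): ALLOW
  req#4 t=12s (window 1): ALLOW
  req#5 t=13s (window 1): ALLOW
  req#6 t=13s (window 1): ALLOW
  req#7 t=13s (window 1): DENY
  req#8 t=13s (window 1): DENY
  req#9 t=15s (window 1): DENY
  req#10 t=15s (window 1): DENY
  req#11 t=16s (window 1): DENY
  req#12 t=16s (window 1): DENY
  req#13 t=16s (window 1): DENY
  req#14 t=17s (window 1): DENY
  req#15 t=17s (window 1): DENY
  req#16 t=17s (window 1): DENY
  req#17 t=23s (window 2): ALLOW
  req#18 t=23s (window 2): ALLOW
  req#19 t=23s (window 2): ALLOW
  req#20 t=24s (window 2): ALLOW
  req#21 t=24s (window 2): ALLOW
  req#22 t=25s (window 2): ALLOW
  req#23 t=26s (window 2): DENY

Allowed counts by window: 6 6

Answer: 6 6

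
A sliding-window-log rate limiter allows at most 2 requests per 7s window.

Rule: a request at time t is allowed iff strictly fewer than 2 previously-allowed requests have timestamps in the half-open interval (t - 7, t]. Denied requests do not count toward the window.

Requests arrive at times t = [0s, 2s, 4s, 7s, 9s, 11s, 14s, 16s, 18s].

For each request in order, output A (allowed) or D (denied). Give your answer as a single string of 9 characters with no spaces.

Tracking allowed requests in the window:
  req#1 t=0s: ALLOW
  req#2 t=2s: ALLOW
  req#3 t=4s: DENY
  req#4 t=7s: ALLOW
  req#5 t=9s: ALLOW
  req#6 t=11s: DENY
  req#7 t=14s: ALLOW
  req#8 t=16s: ALLOW
  req#9 t=18s: DENY

Answer: AADAADAAD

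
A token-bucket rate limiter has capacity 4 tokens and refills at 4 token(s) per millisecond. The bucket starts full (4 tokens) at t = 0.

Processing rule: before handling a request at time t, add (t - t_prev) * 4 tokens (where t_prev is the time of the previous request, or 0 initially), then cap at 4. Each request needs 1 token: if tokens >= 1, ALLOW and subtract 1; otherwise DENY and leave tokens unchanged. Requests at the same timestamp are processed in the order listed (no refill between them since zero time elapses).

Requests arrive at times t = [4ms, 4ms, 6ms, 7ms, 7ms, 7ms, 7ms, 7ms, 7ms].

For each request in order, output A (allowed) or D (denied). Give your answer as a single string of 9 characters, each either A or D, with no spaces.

Simulating step by step:
  req#1 t=4ms: ALLOW
  req#2 t=4ms: ALLOW
  req#3 t=6ms: ALLOW
  req#4 t=7ms: ALLOW
  req#5 t=7ms: ALLOW
  req#6 t=7ms: ALLOW
  req#7 t=7ms: ALLOW
  req#8 t=7ms: DENY
  req#9 t=7ms: DENY

Answer: AAAAAAADD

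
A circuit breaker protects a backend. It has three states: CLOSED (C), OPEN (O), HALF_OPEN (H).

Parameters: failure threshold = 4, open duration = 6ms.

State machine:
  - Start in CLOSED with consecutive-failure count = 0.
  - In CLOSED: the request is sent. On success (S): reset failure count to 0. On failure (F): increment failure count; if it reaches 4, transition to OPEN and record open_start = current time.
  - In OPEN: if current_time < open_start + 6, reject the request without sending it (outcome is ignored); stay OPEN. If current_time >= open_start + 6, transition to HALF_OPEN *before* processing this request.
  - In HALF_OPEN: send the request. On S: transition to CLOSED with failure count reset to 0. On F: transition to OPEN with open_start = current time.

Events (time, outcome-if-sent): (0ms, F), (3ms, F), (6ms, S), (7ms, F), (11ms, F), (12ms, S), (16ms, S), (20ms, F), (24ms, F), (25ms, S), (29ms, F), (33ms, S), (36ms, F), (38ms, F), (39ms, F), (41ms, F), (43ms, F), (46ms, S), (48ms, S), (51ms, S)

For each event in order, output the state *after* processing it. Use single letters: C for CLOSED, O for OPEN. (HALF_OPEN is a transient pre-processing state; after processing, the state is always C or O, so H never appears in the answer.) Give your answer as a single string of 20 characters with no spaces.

Answer: CCCCCCCCCCCCCCCOOOCC

Derivation:
State after each event:
  event#1 t=0ms outcome=F: state=CLOSED
  event#2 t=3ms outcome=F: state=CLOSED
  event#3 t=6ms outcome=S: state=CLOSED
  event#4 t=7ms outcome=F: state=CLOSED
  event#5 t=11ms outcome=F: state=CLOSED
  event#6 t=12ms outcome=S: state=CLOSED
  event#7 t=16ms outcome=S: state=CLOSED
  event#8 t=20ms outcome=F: state=CLOSED
  event#9 t=24ms outcome=F: state=CLOSED
  event#10 t=25ms outcome=S: state=CLOSED
  event#11 t=29ms outcome=F: state=CLOSED
  event#12 t=33ms outcome=S: state=CLOSED
  event#13 t=36ms outcome=F: state=CLOSED
  event#14 t=38ms outcome=F: state=CLOSED
  event#15 t=39ms outcome=F: state=CLOSED
  event#16 t=41ms outcome=F: state=OPEN
  event#17 t=43ms outcome=F: state=OPEN
  event#18 t=46ms outcome=S: state=OPEN
  event#19 t=48ms outcome=S: state=CLOSED
  event#20 t=51ms outcome=S: state=CLOSED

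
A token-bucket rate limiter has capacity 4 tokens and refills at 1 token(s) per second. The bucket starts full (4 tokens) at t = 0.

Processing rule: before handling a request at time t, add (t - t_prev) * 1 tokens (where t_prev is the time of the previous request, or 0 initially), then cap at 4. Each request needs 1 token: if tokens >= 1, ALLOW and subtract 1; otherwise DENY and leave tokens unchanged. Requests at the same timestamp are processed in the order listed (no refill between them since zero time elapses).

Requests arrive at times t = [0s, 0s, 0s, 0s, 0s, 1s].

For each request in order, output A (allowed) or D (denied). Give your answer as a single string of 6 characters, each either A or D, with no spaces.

Answer: AAAADA

Derivation:
Simulating step by step:
  req#1 t=0s: ALLOW
  req#2 t=0s: ALLOW
  req#3 t=0s: ALLOW
  req#4 t=0s: ALLOW
  req#5 t=0s: DENY
  req#6 t=1s: ALLOW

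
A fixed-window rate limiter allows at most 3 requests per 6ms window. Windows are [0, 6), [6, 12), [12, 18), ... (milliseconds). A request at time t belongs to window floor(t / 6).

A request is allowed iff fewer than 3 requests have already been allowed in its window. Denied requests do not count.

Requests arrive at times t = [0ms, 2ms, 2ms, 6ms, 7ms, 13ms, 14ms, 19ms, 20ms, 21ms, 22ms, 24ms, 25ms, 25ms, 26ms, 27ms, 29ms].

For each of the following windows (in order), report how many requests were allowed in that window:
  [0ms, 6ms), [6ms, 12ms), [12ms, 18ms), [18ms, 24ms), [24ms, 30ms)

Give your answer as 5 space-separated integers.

Processing requests:
  req#1 t=0ms (window 0): ALLOW
  req#2 t=2ms (window 0): ALLOW
  req#3 t=2ms (window 0): ALLOW
  req#4 t=6ms (window 1): ALLOW
  req#5 t=7ms (window 1): ALLOW
  req#6 t=13ms (window 2): ALLOW
  req#7 t=14ms (window 2): ALLOW
  req#8 t=19ms (window 3): ALLOW
  req#9 t=20ms (window 3): ALLOW
  req#10 t=21ms (window 3): ALLOW
  req#11 t=22ms (window 3): DENY
  req#12 t=24ms (window 4): ALLOW
  req#13 t=25ms (window 4): ALLOW
  req#14 t=25ms (window 4): ALLOW
  req#15 t=26ms (window 4): DENY
  req#16 t=27ms (window 4): DENY
  req#17 t=29ms (window 4): DENY

Allowed counts by window: 3 2 2 3 3

Answer: 3 2 2 3 3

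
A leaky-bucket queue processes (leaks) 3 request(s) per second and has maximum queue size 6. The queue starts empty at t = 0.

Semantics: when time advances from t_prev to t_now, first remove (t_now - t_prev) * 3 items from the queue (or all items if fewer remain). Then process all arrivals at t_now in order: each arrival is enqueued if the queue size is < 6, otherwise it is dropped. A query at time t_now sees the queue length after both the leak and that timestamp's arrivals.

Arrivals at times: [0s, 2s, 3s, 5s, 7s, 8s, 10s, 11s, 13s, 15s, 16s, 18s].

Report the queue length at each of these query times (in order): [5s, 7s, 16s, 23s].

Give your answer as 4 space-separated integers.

Answer: 1 1 1 0

Derivation:
Queue lengths at query times:
  query t=5s: backlog = 1
  query t=7s: backlog = 1
  query t=16s: backlog = 1
  query t=23s: backlog = 0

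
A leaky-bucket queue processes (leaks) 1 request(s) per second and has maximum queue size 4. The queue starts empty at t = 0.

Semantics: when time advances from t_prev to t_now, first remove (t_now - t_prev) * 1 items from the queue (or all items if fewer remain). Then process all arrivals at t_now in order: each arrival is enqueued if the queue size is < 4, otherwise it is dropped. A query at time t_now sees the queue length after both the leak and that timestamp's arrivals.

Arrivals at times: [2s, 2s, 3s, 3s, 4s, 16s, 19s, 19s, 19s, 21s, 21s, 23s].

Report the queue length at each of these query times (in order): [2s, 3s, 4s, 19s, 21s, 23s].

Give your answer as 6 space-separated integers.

Answer: 2 3 3 3 3 2

Derivation:
Queue lengths at query times:
  query t=2s: backlog = 2
  query t=3s: backlog = 3
  query t=4s: backlog = 3
  query t=19s: backlog = 3
  query t=21s: backlog = 3
  query t=23s: backlog = 2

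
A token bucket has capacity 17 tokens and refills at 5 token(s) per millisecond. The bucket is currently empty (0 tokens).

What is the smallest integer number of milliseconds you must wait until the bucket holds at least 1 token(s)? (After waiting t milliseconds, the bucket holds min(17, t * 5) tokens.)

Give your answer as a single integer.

Need t * 5 >= 1, so t >= 1/5.
Smallest integer t = ceil(1/5) = 1.

Answer: 1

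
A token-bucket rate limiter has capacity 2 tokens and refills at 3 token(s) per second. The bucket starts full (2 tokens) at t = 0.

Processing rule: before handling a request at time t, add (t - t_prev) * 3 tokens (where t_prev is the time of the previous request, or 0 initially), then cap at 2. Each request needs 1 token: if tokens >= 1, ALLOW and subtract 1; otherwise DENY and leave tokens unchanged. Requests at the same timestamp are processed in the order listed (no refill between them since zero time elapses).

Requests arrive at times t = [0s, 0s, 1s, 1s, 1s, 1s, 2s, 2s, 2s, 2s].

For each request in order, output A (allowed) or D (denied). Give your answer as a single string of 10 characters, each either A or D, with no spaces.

Simulating step by step:
  req#1 t=0s: ALLOW
  req#2 t=0s: ALLOW
  req#3 t=1s: ALLOW
  req#4 t=1s: ALLOW
  req#5 t=1s: DENY
  req#6 t=1s: DENY
  req#7 t=2s: ALLOW
  req#8 t=2s: ALLOW
  req#9 t=2s: DENY
  req#10 t=2s: DENY

Answer: AAAADDAADD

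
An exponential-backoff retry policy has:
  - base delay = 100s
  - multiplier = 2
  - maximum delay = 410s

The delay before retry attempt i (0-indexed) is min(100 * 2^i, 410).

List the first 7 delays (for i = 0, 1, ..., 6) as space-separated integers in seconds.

Answer: 100 200 400 410 410 410 410

Derivation:
Computing each delay:
  i=0: min(100*2^0, 410) = 100
  i=1: min(100*2^1, 410) = 200
  i=2: min(100*2^2, 410) = 400
  i=3: min(100*2^3, 410) = 410
  i=4: min(100*2^4, 410) = 410
  i=5: min(100*2^5, 410) = 410
  i=6: min(100*2^6, 410) = 410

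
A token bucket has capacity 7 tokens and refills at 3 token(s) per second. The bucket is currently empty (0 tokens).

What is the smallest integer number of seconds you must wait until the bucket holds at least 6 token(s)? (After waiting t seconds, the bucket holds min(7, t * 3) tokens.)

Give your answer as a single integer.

Answer: 2

Derivation:
Need t * 3 >= 6, so t >= 6/3.
Smallest integer t = ceil(6/3) = 2.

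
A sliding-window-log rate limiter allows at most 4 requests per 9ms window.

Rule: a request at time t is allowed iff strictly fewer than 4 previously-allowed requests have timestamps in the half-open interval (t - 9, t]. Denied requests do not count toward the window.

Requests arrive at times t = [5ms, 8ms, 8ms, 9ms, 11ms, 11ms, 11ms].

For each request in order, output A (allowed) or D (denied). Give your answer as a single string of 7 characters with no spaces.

Answer: AAAADDD

Derivation:
Tracking allowed requests in the window:
  req#1 t=5ms: ALLOW
  req#2 t=8ms: ALLOW
  req#3 t=8ms: ALLOW
  req#4 t=9ms: ALLOW
  req#5 t=11ms: DENY
  req#6 t=11ms: DENY
  req#7 t=11ms: DENY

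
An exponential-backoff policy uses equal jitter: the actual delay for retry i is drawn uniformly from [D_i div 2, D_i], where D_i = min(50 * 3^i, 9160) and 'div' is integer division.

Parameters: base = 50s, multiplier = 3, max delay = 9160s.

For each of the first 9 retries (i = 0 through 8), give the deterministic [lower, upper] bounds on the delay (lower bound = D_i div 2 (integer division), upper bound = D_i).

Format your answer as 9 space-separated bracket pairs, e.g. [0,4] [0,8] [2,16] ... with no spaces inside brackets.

Computing bounds per retry:
  i=0: D_i=min(50*3^0,9160)=50, bounds=[25,50]
  i=1: D_i=min(50*3^1,9160)=150, bounds=[75,150]
  i=2: D_i=min(50*3^2,9160)=450, bounds=[225,450]
  i=3: D_i=min(50*3^3,9160)=1350, bounds=[675,1350]
  i=4: D_i=min(50*3^4,9160)=4050, bounds=[2025,4050]
  i=5: D_i=min(50*3^5,9160)=9160, bounds=[4580,9160]
  i=6: D_i=min(50*3^6,9160)=9160, bounds=[4580,9160]
  i=7: D_i=min(50*3^7,9160)=9160, bounds=[4580,9160]
  i=8: D_i=min(50*3^8,9160)=9160, bounds=[4580,9160]

Answer: [25,50] [75,150] [225,450] [675,1350] [2025,4050] [4580,9160] [4580,9160] [4580,9160] [4580,9160]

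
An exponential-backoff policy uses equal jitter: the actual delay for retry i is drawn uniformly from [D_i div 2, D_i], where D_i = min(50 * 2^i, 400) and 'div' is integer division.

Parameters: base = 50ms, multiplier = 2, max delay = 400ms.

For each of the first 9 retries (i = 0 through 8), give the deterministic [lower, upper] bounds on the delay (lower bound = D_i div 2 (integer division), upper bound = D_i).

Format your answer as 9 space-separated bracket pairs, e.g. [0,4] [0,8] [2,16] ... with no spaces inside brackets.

Computing bounds per retry:
  i=0: D_i=min(50*2^0,400)=50, bounds=[25,50]
  i=1: D_i=min(50*2^1,400)=100, bounds=[50,100]
  i=2: D_i=min(50*2^2,400)=200, bounds=[100,200]
  i=3: D_i=min(50*2^3,400)=400, bounds=[200,400]
  i=4: D_i=min(50*2^4,400)=400, bounds=[200,400]
  i=5: D_i=min(50*2^5,400)=400, bounds=[200,400]
  i=6: D_i=min(50*2^6,400)=400, bounds=[200,400]
  i=7: D_i=min(50*2^7,400)=400, bounds=[200,400]
  i=8: D_i=min(50*2^8,400)=400, bounds=[200,400]

Answer: [25,50] [50,100] [100,200] [200,400] [200,400] [200,400] [200,400] [200,400] [200,400]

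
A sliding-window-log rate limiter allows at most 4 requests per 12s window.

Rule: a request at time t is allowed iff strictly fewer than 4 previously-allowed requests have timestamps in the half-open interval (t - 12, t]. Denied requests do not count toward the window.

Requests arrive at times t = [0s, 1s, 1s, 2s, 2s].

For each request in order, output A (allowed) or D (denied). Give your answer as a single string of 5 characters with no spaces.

Tracking allowed requests in the window:
  req#1 t=0s: ALLOW
  req#2 t=1s: ALLOW
  req#3 t=1s: ALLOW
  req#4 t=2s: ALLOW
  req#5 t=2s: DENY

Answer: AAAAD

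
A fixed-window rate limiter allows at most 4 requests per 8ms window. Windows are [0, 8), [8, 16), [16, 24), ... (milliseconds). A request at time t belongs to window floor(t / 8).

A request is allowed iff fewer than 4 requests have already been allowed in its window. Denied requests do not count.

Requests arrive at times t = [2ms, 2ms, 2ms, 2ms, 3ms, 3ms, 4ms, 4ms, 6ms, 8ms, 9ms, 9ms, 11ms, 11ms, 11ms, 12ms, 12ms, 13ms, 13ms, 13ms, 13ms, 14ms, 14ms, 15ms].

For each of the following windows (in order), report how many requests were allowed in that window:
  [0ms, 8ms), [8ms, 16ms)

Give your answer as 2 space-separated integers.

Processing requests:
  req#1 t=2ms (window 0): ALLOW
  req#2 t=2ms (window 0): ALLOW
  req#3 t=2ms (window 0): ALLOW
  req#4 t=2ms (window 0): ALLOW
  req#5 t=3ms (window 0): DENY
  req#6 t=3ms (window 0): DENY
  req#7 t=4ms (window 0): DENY
  req#8 t=4ms (window 0): DENY
  req#9 t=6ms (window 0): DENY
  req#10 t=8ms (window 1): ALLOW
  req#11 t=9ms (window 1): ALLOW
  req#12 t=9ms (window 1): ALLOW
  req#13 t=11ms (window 1): ALLOW
  req#14 t=11ms (window 1): DENY
  req#15 t=11ms (window 1): DENY
  req#16 t=12ms (window 1): DENY
  req#17 t=12ms (window 1): DENY
  req#18 t=13ms (window 1): DENY
  req#19 t=13ms (window 1): DENY
  req#20 t=13ms (window 1): DENY
  req#21 t=13ms (window 1): DENY
  req#22 t=14ms (window 1): DENY
  req#23 t=14ms (window 1): DENY
  req#24 t=15ms (window 1): DENY

Allowed counts by window: 4 4

Answer: 4 4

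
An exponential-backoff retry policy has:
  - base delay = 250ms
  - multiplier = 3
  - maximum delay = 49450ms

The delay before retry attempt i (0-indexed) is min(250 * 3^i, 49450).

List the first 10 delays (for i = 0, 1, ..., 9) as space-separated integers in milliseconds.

Answer: 250 750 2250 6750 20250 49450 49450 49450 49450 49450

Derivation:
Computing each delay:
  i=0: min(250*3^0, 49450) = 250
  i=1: min(250*3^1, 49450) = 750
  i=2: min(250*3^2, 49450) = 2250
  i=3: min(250*3^3, 49450) = 6750
  i=4: min(250*3^4, 49450) = 20250
  i=5: min(250*3^5, 49450) = 49450
  i=6: min(250*3^6, 49450) = 49450
  i=7: min(250*3^7, 49450) = 49450
  i=8: min(250*3^8, 49450) = 49450
  i=9: min(250*3^9, 49450) = 49450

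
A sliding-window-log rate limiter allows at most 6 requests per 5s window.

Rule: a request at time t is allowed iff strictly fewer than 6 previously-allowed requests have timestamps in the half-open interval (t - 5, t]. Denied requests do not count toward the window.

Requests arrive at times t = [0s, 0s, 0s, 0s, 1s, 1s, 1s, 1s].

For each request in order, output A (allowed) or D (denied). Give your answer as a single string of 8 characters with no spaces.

Answer: AAAAAADD

Derivation:
Tracking allowed requests in the window:
  req#1 t=0s: ALLOW
  req#2 t=0s: ALLOW
  req#3 t=0s: ALLOW
  req#4 t=0s: ALLOW
  req#5 t=1s: ALLOW
  req#6 t=1s: ALLOW
  req#7 t=1s: DENY
  req#8 t=1s: DENY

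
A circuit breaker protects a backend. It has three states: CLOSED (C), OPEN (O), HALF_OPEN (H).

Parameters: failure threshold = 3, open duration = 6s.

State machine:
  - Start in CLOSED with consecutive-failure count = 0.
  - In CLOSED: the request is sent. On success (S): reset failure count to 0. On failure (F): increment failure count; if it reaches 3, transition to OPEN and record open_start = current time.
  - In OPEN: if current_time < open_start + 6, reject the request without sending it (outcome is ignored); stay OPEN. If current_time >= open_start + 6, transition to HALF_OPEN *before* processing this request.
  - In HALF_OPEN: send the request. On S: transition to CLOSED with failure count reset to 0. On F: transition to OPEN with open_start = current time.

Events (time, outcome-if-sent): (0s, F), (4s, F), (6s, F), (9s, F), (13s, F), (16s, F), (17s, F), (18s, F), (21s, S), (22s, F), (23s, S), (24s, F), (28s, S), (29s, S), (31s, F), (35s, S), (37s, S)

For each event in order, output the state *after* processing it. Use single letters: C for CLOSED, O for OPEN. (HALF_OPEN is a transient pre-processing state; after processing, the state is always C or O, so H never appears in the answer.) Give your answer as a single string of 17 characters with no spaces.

State after each event:
  event#1 t=0s outcome=F: state=CLOSED
  event#2 t=4s outcome=F: state=CLOSED
  event#3 t=6s outcome=F: state=OPEN
  event#4 t=9s outcome=F: state=OPEN
  event#5 t=13s outcome=F: state=OPEN
  event#6 t=16s outcome=F: state=OPEN
  event#7 t=17s outcome=F: state=OPEN
  event#8 t=18s outcome=F: state=OPEN
  event#9 t=21s outcome=S: state=CLOSED
  event#10 t=22s outcome=F: state=CLOSED
  event#11 t=23s outcome=S: state=CLOSED
  event#12 t=24s outcome=F: state=CLOSED
  event#13 t=28s outcome=S: state=CLOSED
  event#14 t=29s outcome=S: state=CLOSED
  event#15 t=31s outcome=F: state=CLOSED
  event#16 t=35s outcome=S: state=CLOSED
  event#17 t=37s outcome=S: state=CLOSED

Answer: CCOOOOOOCCCCCCCCC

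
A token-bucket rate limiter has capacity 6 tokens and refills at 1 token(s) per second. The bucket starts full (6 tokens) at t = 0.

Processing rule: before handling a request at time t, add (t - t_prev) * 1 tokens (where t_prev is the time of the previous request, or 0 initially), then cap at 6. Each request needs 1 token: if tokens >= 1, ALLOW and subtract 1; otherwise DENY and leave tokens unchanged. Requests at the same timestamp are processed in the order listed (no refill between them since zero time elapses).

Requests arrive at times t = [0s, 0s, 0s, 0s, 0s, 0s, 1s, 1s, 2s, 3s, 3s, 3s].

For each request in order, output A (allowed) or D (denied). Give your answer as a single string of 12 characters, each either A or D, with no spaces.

Answer: AAAAAAADAADD

Derivation:
Simulating step by step:
  req#1 t=0s: ALLOW
  req#2 t=0s: ALLOW
  req#3 t=0s: ALLOW
  req#4 t=0s: ALLOW
  req#5 t=0s: ALLOW
  req#6 t=0s: ALLOW
  req#7 t=1s: ALLOW
  req#8 t=1s: DENY
  req#9 t=2s: ALLOW
  req#10 t=3s: ALLOW
  req#11 t=3s: DENY
  req#12 t=3s: DENY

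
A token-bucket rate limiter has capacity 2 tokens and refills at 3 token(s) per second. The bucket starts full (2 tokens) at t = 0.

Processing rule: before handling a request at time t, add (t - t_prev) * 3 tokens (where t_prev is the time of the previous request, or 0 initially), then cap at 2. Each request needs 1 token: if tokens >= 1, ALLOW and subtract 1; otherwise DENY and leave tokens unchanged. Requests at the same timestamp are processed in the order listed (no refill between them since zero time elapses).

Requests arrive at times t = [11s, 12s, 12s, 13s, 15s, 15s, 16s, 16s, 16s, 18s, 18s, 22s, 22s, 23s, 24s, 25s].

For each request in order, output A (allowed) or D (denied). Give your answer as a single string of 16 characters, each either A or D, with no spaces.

Simulating step by step:
  req#1 t=11s: ALLOW
  req#2 t=12s: ALLOW
  req#3 t=12s: ALLOW
  req#4 t=13s: ALLOW
  req#5 t=15s: ALLOW
  req#6 t=15s: ALLOW
  req#7 t=16s: ALLOW
  req#8 t=16s: ALLOW
  req#9 t=16s: DENY
  req#10 t=18s: ALLOW
  req#11 t=18s: ALLOW
  req#12 t=22s: ALLOW
  req#13 t=22s: ALLOW
  req#14 t=23s: ALLOW
  req#15 t=24s: ALLOW
  req#16 t=25s: ALLOW

Answer: AAAAAAAADAAAAAAA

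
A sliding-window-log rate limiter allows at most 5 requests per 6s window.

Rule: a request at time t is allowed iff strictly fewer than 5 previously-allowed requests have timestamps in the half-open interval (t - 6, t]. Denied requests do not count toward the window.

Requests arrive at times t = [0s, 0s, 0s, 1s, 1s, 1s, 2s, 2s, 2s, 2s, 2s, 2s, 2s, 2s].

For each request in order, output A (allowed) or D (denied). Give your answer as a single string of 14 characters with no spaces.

Tracking allowed requests in the window:
  req#1 t=0s: ALLOW
  req#2 t=0s: ALLOW
  req#3 t=0s: ALLOW
  req#4 t=1s: ALLOW
  req#5 t=1s: ALLOW
  req#6 t=1s: DENY
  req#7 t=2s: DENY
  req#8 t=2s: DENY
  req#9 t=2s: DENY
  req#10 t=2s: DENY
  req#11 t=2s: DENY
  req#12 t=2s: DENY
  req#13 t=2s: DENY
  req#14 t=2s: DENY

Answer: AAAAADDDDDDDDD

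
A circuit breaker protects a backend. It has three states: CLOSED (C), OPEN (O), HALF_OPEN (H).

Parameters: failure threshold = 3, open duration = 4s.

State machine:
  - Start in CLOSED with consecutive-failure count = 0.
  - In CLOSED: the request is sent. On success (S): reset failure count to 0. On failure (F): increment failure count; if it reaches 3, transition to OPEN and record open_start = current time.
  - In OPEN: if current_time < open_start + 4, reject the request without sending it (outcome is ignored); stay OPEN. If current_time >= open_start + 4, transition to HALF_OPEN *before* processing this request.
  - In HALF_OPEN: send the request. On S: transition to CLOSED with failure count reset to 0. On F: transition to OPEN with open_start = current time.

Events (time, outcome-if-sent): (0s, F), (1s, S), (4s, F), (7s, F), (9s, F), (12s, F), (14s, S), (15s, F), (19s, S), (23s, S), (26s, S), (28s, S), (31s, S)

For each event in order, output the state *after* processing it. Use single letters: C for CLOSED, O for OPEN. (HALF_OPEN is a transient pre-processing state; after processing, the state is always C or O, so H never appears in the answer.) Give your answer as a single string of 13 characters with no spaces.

State after each event:
  event#1 t=0s outcome=F: state=CLOSED
  event#2 t=1s outcome=S: state=CLOSED
  event#3 t=4s outcome=F: state=CLOSED
  event#4 t=7s outcome=F: state=CLOSED
  event#5 t=9s outcome=F: state=OPEN
  event#6 t=12s outcome=F: state=OPEN
  event#7 t=14s outcome=S: state=CLOSED
  event#8 t=15s outcome=F: state=CLOSED
  event#9 t=19s outcome=S: state=CLOSED
  event#10 t=23s outcome=S: state=CLOSED
  event#11 t=26s outcome=S: state=CLOSED
  event#12 t=28s outcome=S: state=CLOSED
  event#13 t=31s outcome=S: state=CLOSED

Answer: CCCCOOCCCCCCC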